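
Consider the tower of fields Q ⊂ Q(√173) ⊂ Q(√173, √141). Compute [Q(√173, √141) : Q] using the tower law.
[Q(√173, √141) : Q] = 4

[Q(√173):Q] = 2 (min poly x^2 - 173, irreducible since 173 is squarefree > 1). For the top step, suppose √141 ∈ Q(√173), say √141 = c + d√173 with c, d ∈ Q. Squaring: 141 = c^2 + 173d^2 + 2cd√173. Since √173 ∉ Q this forces 2cd = 0. If d = 0 then √141 = c ∈ Q, contradicting 141 squarefree > 1. If c = 0 then 141 = 173d^2, so 173·141 = (173d)^2 is a perfect square in Q — but 173·141 = 24393 is not a perfect square (since 173 and 141 are distinct squarefree integers). Contradiction. Hence √141 ∉ Q(√173), so x^2 - 141 stays irreducible over Q(√173) and [Q(√173, √141) : Q(√173)] = 2. By the tower law, [Q(√173, √141) : Q] = 2 · 2 = 4.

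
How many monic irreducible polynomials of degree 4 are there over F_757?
There are 82096145838 monic irreducible polynomials of degree 4 over F_757

Each element of F_{757^4} that lies in no proper subfield is a root of exactly one monic irreducible of degree 4 over F_757, and each such polynomial has 4 distinct roots in F_{757^4}. By Möbius inversion the count is N_757(4) = (1/4) Σ_{d|4} μ(4/d) · 757^d = (1/4)(μ(4)·757^1 + μ(2)·757^2 + μ(1)·757^4) = 328384583352/4 = 82096145838.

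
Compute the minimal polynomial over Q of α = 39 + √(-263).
m_α(x) = x^2 - 78x + 1784

From α - 39 = √(-263), squaring gives (α - 39)^2 = -263, i.e. α^2 - 78α + 1521 = -263, so α^2 - 78α + 1784 = 0. The discriminant of x^2 - 78x + 1784 is (-78)^2 - 4·(1784) = 6084 - 7136 = -1052, and 4·(-263) is not a perfect square in Q since -263 is squarefree and ≠ 1. Hence x^2 - 78x + 1784 is irreducible over Q and is the minimal polynomial of α.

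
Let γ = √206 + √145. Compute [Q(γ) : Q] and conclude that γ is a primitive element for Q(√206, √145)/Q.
[Q(γ) : Q] = 4 (equivalently, Q(γ) = Q(√206, √145))

Obviously Q(γ) ⊆ Q(√206, √145), and [Q(√206, √145):Q] = 4 (since 206, 145 are distinct squarefree integers > 1 with 29870 not a perfect square). To show equality we compute the minimal polynomial of γ. From γ = √206 + √145: γ^2 = 206 + 2√(29870) + 145 = 351 + 2√(29870), so γ^2 - 351 = 2√(29870); squaring, (γ^2 - 351)^2 = 4·29870, i.e. γ^4 - 702γ^2 + 123201 - 119480 = 0, i.e. γ^4 - 702γ^2 + 3721 = 0. So γ is a root of x^4 - 702x^2 + 3721. This polynomial is irreducible over Q: it has no rational root (each ±√206 ± √145 is irrational), and any factorization into two quadratics over Q would force √(29870) ∈ Q (pairing opposite roots) or √206, √145 ∈ Q (other pairings), all impossible. Hence [Q(γ):Q] = 4 = [Q(√206, √145):Q], so Q(γ) = Q(√206, √145).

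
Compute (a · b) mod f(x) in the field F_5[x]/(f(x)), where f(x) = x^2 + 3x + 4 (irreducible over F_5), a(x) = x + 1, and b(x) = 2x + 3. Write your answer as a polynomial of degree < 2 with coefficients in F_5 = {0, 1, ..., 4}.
a · b ≡ 4x (mod f(x))

Multiply in F_5[x]: a(x)·b(x) = (x + 1)·(2x + 3) = 2x^2 + 3. This has degree ≥ 2, so divide by f(x) over F_5: 2x^2 + 3 = (2)·(x^2 + 3x + 4) + (4x). Hence a·b ≡ 4x (mod f). (F_5[x]/(f) is a field with 5^2 = 25 elements since f is irreducible of degree 2.)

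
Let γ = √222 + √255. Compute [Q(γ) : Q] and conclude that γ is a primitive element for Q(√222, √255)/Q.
[Q(γ) : Q] = 4 (equivalently, Q(γ) = Q(√222, √255))

Obviously Q(γ) ⊆ Q(√222, √255), and [Q(√222, √255):Q] = 4 (since 222, 255 are distinct squarefree integers > 1 with 56610 not a perfect square). To show equality we compute the minimal polynomial of γ. From γ = √222 + √255: γ^2 = 222 + 2√(56610) + 255 = 477 + 2√(56610), so γ^2 - 477 = 2√(56610); squaring, (γ^2 - 477)^2 = 4·56610, i.e. γ^4 - 954γ^2 + 227529 - 226440 = 0, i.e. γ^4 - 954γ^2 + 1089 = 0. So γ is a root of x^4 - 954x^2 + 1089. This polynomial is irreducible over Q: it has no rational root (each ±√222 ± √255 is irrational), and any factorization into two quadratics over Q would force √(56610) ∈ Q (pairing opposite roots) or √222, √255 ∈ Q (other pairings), all impossible. Hence [Q(γ):Q] = 4 = [Q(√222, √255):Q], so Q(γ) = Q(√222, √255).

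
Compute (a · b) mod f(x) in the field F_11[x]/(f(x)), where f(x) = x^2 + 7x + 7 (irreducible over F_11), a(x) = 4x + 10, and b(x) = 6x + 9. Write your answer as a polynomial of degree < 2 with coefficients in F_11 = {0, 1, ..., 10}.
a · b ≡ 5x + 10 (mod f(x))

Multiply in F_11[x]: a(x)·b(x) = (4x + 10)·(6x + 9) = 2x^2 + 8x + 2. This has degree ≥ 2, so divide by f(x) over F_11: 2x^2 + 8x + 2 = (2)·(x^2 + 7x + 7) + (5x + 10). Hence a·b ≡ 5x + 10 (mod f). (F_11[x]/(f) is a field with 11^2 = 121 elements since f is irreducible of degree 2.)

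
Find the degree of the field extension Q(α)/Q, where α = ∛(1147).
[Q(α):Q] = 3

The minimal polynomial of α is x^3 - 1147, irreducible over Q since 1147 is not a perfect cube (so x^3 - 1147 has no rational root). Hence [Q(α):Q] = deg(m_α) = 3.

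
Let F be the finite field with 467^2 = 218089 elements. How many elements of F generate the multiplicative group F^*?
There are φ(218088) = 66816 primitive elements

F_q^* is cyclic of order q - 1 = 218088. A cyclic group of order m has exactly φ(m) generators. Here m = 218088 = 2^3 · 3^2 · 13 · 233, so the number of primitive elements is φ(218088) = 66816.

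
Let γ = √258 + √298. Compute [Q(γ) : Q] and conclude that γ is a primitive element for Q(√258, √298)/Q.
[Q(γ) : Q] = 4 (equivalently, Q(γ) = Q(√258, √298))

Obviously Q(γ) ⊆ Q(√258, √298), and [Q(√258, √298):Q] = 4 (since 258, 298 are distinct squarefree integers > 1 with 76884 not a perfect square). To show equality we compute the minimal polynomial of γ. From γ = √258 + √298: γ^2 = 258 + 2√(76884) + 298 = 556 + 2√(76884), so γ^2 - 556 = 2√(76884); squaring, (γ^2 - 556)^2 = 4·76884, i.e. γ^4 - 1112γ^2 + 309136 - 307536 = 0, i.e. γ^4 - 1112γ^2 + 1600 = 0. So γ is a root of x^4 - 1112x^2 + 1600. This polynomial is irreducible over Q: it has no rational root (each ±√258 ± √298 is irrational), and any factorization into two quadratics over Q would force √(76884) ∈ Q (pairing opposite roots) or √258, √298 ∈ Q (other pairings), all impossible. Hence [Q(γ):Q] = 4 = [Q(√258, √298):Q], so Q(γ) = Q(√258, √298).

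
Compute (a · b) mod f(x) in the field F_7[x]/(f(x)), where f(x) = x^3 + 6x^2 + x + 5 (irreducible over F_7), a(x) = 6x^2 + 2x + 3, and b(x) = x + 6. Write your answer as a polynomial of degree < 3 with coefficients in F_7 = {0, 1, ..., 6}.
a · b ≡ 2x^2 + 2x + 2 (mod f(x))

Multiply in F_7[x]: a(x)·b(x) = (6x^2 + 2x + 3)·(x + 6) = 6x^3 + 3x^2 + x + 4. This has degree ≥ 3, so divide by f(x) over F_7: 6x^3 + 3x^2 + x + 4 = (6)·(x^3 + 6x^2 + x + 5) + (2x^2 + 2x + 2). Hence a·b ≡ 2x^2 + 2x + 2 (mod f). (F_7[x]/(f) is a field with 7^3 = 343 elements since f is irreducible of degree 3.)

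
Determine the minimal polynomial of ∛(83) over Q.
m_α(x) = x^3 - 83

α satisfies α^3 = 83, so x^3 - 83 annihilates α. By the rational root test, a rational root p/q (in lowest terms) of x^3 - 83 would satisfy p^3 = 83 q^3, forcing q = 1 and p^3 = 83; but 83 is not a perfect cube, contradiction. A monic cubic over Q with no rational root is irreducible (any nontrivial factorization would include a linear factor). Hence x^3 - 83 is the minimal polynomial of α, and in particular [Q(α):Q] = 3.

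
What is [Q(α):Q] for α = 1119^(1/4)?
[Q(α):Q] = 4

α is a root of x^4 - 1119. By Eisenstein's criterion at the prime p = 3 (which divides the constant term 1119 but p^2 = 9 does not, since 1119 is squarefree), x^4 - 1119 is irreducible over Q. Hence [Q(α):Q] = 4.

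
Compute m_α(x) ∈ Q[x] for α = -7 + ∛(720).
m_α(x) = x^3 + 21x^2 + 147x - 377

Set β = α + 7 = ∛(720), so β^3 = 720. Then (α + 7)^3 - 720 = 0, i.e. α is a root of g(x) = (x + 7)^3 - 720 = x^3 + 21x^2 + 147x - 377. Since g(x) = h(x + 7) where h(x) = x^3 - 720, and h is irreducible over Q (because 720 is not a perfect cube, so h has no rational root, and a monic cubic with no rational root is irreducible), g is also irreducible (irreducibility is preserved under the substitution x → x + 7). Hence m_α(x) = x^3 + 21x^2 + 147x - 377.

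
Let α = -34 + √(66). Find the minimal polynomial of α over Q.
m_α(x) = x^2 + 68x + 1090

From α + 34 = √(66), squaring gives (α + 34)^2 = 66, i.e. α^2 + 68α + 1156 = 66, so α^2 + 68α + 1090 = 0. The discriminant of x^2 + 68x + 1090 is (68)^2 - 4·(1090) = 4624 - 4360 = 264, and 4·(66) is not a perfect square in Q since 66 is squarefree and ≠ 1. Hence x^2 + 68x + 1090 is irreducible over Q and is the minimal polynomial of α.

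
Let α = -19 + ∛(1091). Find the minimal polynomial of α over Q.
m_α(x) = x^3 + 57x^2 + 1083x + 5768

Set β = α + 19 = ∛(1091), so β^3 = 1091. Then (α + 19)^3 - 1091 = 0, i.e. α is a root of g(x) = (x + 19)^3 - 1091 = x^3 + 57x^2 + 1083x + 5768. Since g(x) = h(x + 19) where h(x) = x^3 - 1091, and h is irreducible over Q (because 1091 is not a perfect cube, so h has no rational root, and a monic cubic with no rational root is irreducible), g is also irreducible (irreducibility is preserved under the substitution x → x + 19). Hence m_α(x) = x^3 + 57x^2 + 1083x + 5768.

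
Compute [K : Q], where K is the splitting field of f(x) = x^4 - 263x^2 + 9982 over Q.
[K : Q] = 4

Solving the quadratic in x^2: x^2 = (263 ± √(263^2 - 4·9982))/2 = (263 ± √29241)/2 = (263 ± 171)/2, giving x^2 = 46 or x^2 = 217. So f(x) = (x^2 - 46)(x^2 - 217) and the roots of f are ±√46, ±√217. Hence the splitting field is K = Q(√46, √217). Since 46 and 217 are distinct squarefree integers > 1, their product 9982 is not a perfect square, so √217 ∉ Q(√46). By the tower law [K:Q] = [Q(√46,√217):Q(√46)] · [Q(√46):Q] = 2 · 2 = 4.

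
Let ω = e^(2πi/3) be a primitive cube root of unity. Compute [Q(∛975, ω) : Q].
[Q(∛975, ω) : Q] = 6

[Q(∛975):Q] = 3 (min poly x^3 - 975, irreducible since 975 is not a perfect cube). [Q(ω):Q] = 2 (min poly x^2 + x + 1). Since Q(∛975) ⊂ R and ω ∉ R, we have ω ∉ Q(∛975), so x^2 + x + 1 remains irreducible over Q(∛975) and [Q(∛975, ω) : Q(∛975)] = 2. By the tower law, [Q(∛975, ω) : Q] = 3 · 2 = 6. (In fact Q(∛975, ω) is the splitting field of x^3 - 975 over Q.)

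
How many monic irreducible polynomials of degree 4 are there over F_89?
There are 15683580 monic irreducible polynomials of degree 4 over F_89

Each element of F_{89^4} that lies in no proper subfield is a root of exactly one monic irreducible of degree 4 over F_89, and each such polynomial has 4 distinct roots in F_{89^4}. By Möbius inversion the count is N_89(4) = (1/4) Σ_{d|4} μ(4/d) · 89^d = (1/4)(μ(4)·89^1 + μ(2)·89^2 + μ(1)·89^4) = 62734320/4 = 15683580.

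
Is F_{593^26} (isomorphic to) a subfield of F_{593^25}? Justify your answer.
No: F_{593^26} is not a subfield of F_{593^25}

F_{p^m} embeds in F_{p^n} iff m | n. Here 26 ∤ 25 (since 25 = 0·26 + 25 with remainder 25 ≠ 0), so F_{593^26} is not a subfield of F_{593^25}. Equivalently: if it were, the tower law would give 26 = [F_{593^26}:F_593] dividing [F_{593^25}:F_593] = 25, contradiction.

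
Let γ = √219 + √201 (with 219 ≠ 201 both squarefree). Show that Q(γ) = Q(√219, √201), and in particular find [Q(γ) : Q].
[Q(γ) : Q] = 4 (equivalently, Q(γ) = Q(√219, √201))

Obviously Q(γ) ⊆ Q(√219, √201), and [Q(√219, √201):Q] = 4 (since 219, 201 are distinct squarefree integers > 1 with 44019 not a perfect square). To show equality we compute the minimal polynomial of γ. From γ = √219 + √201: γ^2 = 219 + 2√(44019) + 201 = 420 + 2√(44019), so γ^2 - 420 = 2√(44019); squaring, (γ^2 - 420)^2 = 4·44019, i.e. γ^4 - 840γ^2 + 176400 - 176076 = 0, i.e. γ^4 - 840γ^2 + 324 = 0. So γ is a root of x^4 - 840x^2 + 324. This polynomial is irreducible over Q: it has no rational root (each ±√219 ± √201 is irrational), and any factorization into two quadratics over Q would force √(44019) ∈ Q (pairing opposite roots) or √219, √201 ∈ Q (other pairings), all impossible. Hence [Q(γ):Q] = 4 = [Q(√219, √201):Q], so Q(γ) = Q(√219, √201).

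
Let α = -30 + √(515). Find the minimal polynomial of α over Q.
m_α(x) = x^2 + 60x + 385

From α + 30 = √(515), squaring gives (α + 30)^2 = 515, i.e. α^2 + 60α + 900 = 515, so α^2 + 60α + 385 = 0. The discriminant of x^2 + 60x + 385 is (60)^2 - 4·(385) = 3600 - 1540 = 2060, and 4·(515) is not a perfect square in Q since 515 is squarefree and ≠ 1. Hence x^2 + 60x + 385 is irreducible over Q and is the minimal polynomial of α.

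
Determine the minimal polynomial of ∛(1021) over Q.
m_α(x) = x^3 - 1021

α satisfies α^3 = 1021, so x^3 - 1021 annihilates α. By the rational root test, a rational root p/q (in lowest terms) of x^3 - 1021 would satisfy p^3 = 1021 q^3, forcing q = 1 and p^3 = 1021; but 1021 is not a perfect cube, contradiction. A monic cubic over Q with no rational root is irreducible (any nontrivial factorization would include a linear factor). Hence x^3 - 1021 is the minimal polynomial of α, and in particular [Q(α):Q] = 3.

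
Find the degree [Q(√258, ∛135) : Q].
[Q(√258, ∛135) : Q] = 6

Let L = Q(√258, ∛135). Since Q(√258) ⊂ L and [Q(√258):Q] = 2, the tower law gives 2 | [L:Q]. Likewise Q(∛135) ⊂ L with [Q(∛135):Q] = 3 (because 135 is not a perfect cube), so 3 | [L:Q]. As gcd(2,3) = 1, [L:Q] is divisible by 6. Conversely L is generated over Q by √258 and ∛135, so [L:Q] ≤ 2·3 = 6. Therefore [Q(√258, ∛135) : Q] = 6.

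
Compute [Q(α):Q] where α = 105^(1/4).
[Q(α):Q] = 4

α is a root of x^4 - 105. By Eisenstein's criterion at the prime p = 3 (which divides the constant term 105 but p^2 = 9 does not, since 105 is squarefree), x^4 - 105 is irreducible over Q. Hence [Q(α):Q] = 4.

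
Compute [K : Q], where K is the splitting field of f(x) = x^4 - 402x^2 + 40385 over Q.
[K : Q] = 4

Solving the quadratic in x^2: x^2 = (402 ± √(402^2 - 4·40385))/2 = (402 ± √64)/2 = (402 ± 8)/2, giving x^2 = 197 or x^2 = 205. So f(x) = (x^2 - 197)(x^2 - 205) and the roots of f are ±√197, ±√205. Hence the splitting field is K = Q(√197, √205). Since 197 and 205 are distinct squarefree integers > 1, their product 40385 is not a perfect square, so √205 ∉ Q(√197). By the tower law [K:Q] = [Q(√197,√205):Q(√197)] · [Q(√197):Q] = 2 · 2 = 4.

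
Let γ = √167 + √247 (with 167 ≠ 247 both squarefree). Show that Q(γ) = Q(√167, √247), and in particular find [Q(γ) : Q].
[Q(γ) : Q] = 4 (equivalently, Q(γ) = Q(√167, √247))

Obviously Q(γ) ⊆ Q(√167, √247), and [Q(√167, √247):Q] = 4 (since 167, 247 are distinct squarefree integers > 1 with 41249 not a perfect square). To show equality we compute the minimal polynomial of γ. From γ = √167 + √247: γ^2 = 167 + 2√(41249) + 247 = 414 + 2√(41249), so γ^2 - 414 = 2√(41249); squaring, (γ^2 - 414)^2 = 4·41249, i.e. γ^4 - 828γ^2 + 171396 - 164996 = 0, i.e. γ^4 - 828γ^2 + 6400 = 0. So γ is a root of x^4 - 828x^2 + 6400. This polynomial is irreducible over Q: it has no rational root (each ±√167 ± √247 is irrational), and any factorization into two quadratics over Q would force √(41249) ∈ Q (pairing opposite roots) or √167, √247 ∈ Q (other pairings), all impossible. Hence [Q(γ):Q] = 4 = [Q(√167, √247):Q], so Q(γ) = Q(√167, √247).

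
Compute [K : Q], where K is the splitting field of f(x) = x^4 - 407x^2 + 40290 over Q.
[K : Q] = 4

Solving the quadratic in x^2: x^2 = (407 ± √(407^2 - 4·40290))/2 = (407 ± √4489)/2 = (407 ± 67)/2, giving x^2 = 170 or x^2 = 237. So f(x) = (x^2 - 170)(x^2 - 237) and the roots of f are ±√170, ±√237. Hence the splitting field is K = Q(√170, √237). Since 170 and 237 are distinct squarefree integers > 1, their product 40290 is not a perfect square, so √237 ∉ Q(√170). By the tower law [K:Q] = [Q(√170,√237):Q(√170)] · [Q(√170):Q] = 2 · 2 = 4.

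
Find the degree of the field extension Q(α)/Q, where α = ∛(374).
[Q(α):Q] = 3

The minimal polynomial of α is x^3 - 374, irreducible over Q since 374 is not a perfect cube (so x^3 - 374 has no rational root). Hence [Q(α):Q] = deg(m_α) = 3.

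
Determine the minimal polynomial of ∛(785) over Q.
m_α(x) = x^3 - 785

α satisfies α^3 = 785, so x^3 - 785 annihilates α. By the rational root test, a rational root p/q (in lowest terms) of x^3 - 785 would satisfy p^3 = 785 q^3, forcing q = 1 and p^3 = 785; but 785 is not a perfect cube, contradiction. A monic cubic over Q with no rational root is irreducible (any nontrivial factorization would include a linear factor). Hence x^3 - 785 is the minimal polynomial of α, and in particular [Q(α):Q] = 3.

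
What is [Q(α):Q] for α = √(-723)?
[Q(α):Q] = 2

[Q(α):Q] equals the degree of the minimal polynomial of α. Here α^2 = -723 and x^2 + 723 is irreducible (d = -723 is squarefree, ≠ 1, hence not a square), so deg(m_α) = 2. Thus [Q(α):Q] = 2.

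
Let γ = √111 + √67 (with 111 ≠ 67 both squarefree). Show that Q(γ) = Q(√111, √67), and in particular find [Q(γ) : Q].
[Q(γ) : Q] = 4 (equivalently, Q(γ) = Q(√111, √67))

Obviously Q(γ) ⊆ Q(√111, √67), and [Q(√111, √67):Q] = 4 (since 111, 67 are distinct squarefree integers > 1 with 7437 not a perfect square). To show equality we compute the minimal polynomial of γ. From γ = √111 + √67: γ^2 = 111 + 2√(7437) + 67 = 178 + 2√(7437), so γ^2 - 178 = 2√(7437); squaring, (γ^2 - 178)^2 = 4·7437, i.e. γ^4 - 356γ^2 + 31684 - 29748 = 0, i.e. γ^4 - 356γ^2 + 1936 = 0. So γ is a root of x^4 - 356x^2 + 1936. This polynomial is irreducible over Q: it has no rational root (each ±√111 ± √67 is irrational), and any factorization into two quadratics over Q would force √(7437) ∈ Q (pairing opposite roots) or √111, √67 ∈ Q (other pairings), all impossible. Hence [Q(γ):Q] = 4 = [Q(√111, √67):Q], so Q(γ) = Q(√111, √67).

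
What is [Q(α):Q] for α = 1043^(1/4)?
[Q(α):Q] = 4

α is a root of x^4 - 1043. By Eisenstein's criterion at the prime p = 7 (which divides the constant term 1043 but p^2 = 49 does not, since 1043 is squarefree), x^4 - 1043 is irreducible over Q. Hence [Q(α):Q] = 4.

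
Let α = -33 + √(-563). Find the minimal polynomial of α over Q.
m_α(x) = x^2 + 66x + 1652

From α + 33 = √(-563), squaring gives (α + 33)^2 = -563, i.e. α^2 + 66α + 1089 = -563, so α^2 + 66α + 1652 = 0. The discriminant of x^2 + 66x + 1652 is (66)^2 - 4·(1652) = 4356 - 6608 = -2252, and 4·(-563) is not a perfect square in Q since -563 is squarefree and ≠ 1. Hence x^2 + 66x + 1652 is irreducible over Q and is the minimal polynomial of α.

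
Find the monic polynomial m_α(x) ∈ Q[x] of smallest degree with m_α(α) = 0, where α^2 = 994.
m_α(x) = x^2 - 994

α satisfies α^2 - 994 = 0, so x^2 - 994 annihilates α. Since d = 994 is squarefree and ≠ 1, it is not a perfect square in Q, so x^2 - 994 has no rational root and is therefore irreducible over Q (a degree-2 polynomial over a field is irreducible iff it has no root). Hence m_α(x) = x^2 - 994.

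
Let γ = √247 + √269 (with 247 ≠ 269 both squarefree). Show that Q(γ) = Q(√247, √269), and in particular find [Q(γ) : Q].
[Q(γ) : Q] = 4 (equivalently, Q(γ) = Q(√247, √269))

Obviously Q(γ) ⊆ Q(√247, √269), and [Q(√247, √269):Q] = 4 (since 247, 269 are distinct squarefree integers > 1 with 66443 not a perfect square). To show equality we compute the minimal polynomial of γ. From γ = √247 + √269: γ^2 = 247 + 2√(66443) + 269 = 516 + 2√(66443), so γ^2 - 516 = 2√(66443); squaring, (γ^2 - 516)^2 = 4·66443, i.e. γ^4 - 1032γ^2 + 266256 - 265772 = 0, i.e. γ^4 - 1032γ^2 + 484 = 0. So γ is a root of x^4 - 1032x^2 + 484. This polynomial is irreducible over Q: it has no rational root (each ±√247 ± √269 is irrational), and any factorization into two quadratics over Q would force √(66443) ∈ Q (pairing opposite roots) or √247, √269 ∈ Q (other pairings), all impossible. Hence [Q(γ):Q] = 4 = [Q(√247, √269):Q], so Q(γ) = Q(√247, √269).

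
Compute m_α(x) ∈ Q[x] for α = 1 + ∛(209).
m_α(x) = x^3 - 3x^2 + 3x - 210

Set β = α - 1 = ∛(209), so β^3 = 209. Then (α - 1)^3 - 209 = 0, i.e. α is a root of g(x) = (x - 1)^3 - 209 = x^3 - 3x^2 + 3x - 210. Since g(x) = h(x - 1) where h(x) = x^3 - 209, and h is irreducible over Q (because 209 is not a perfect cube, so h has no rational root, and a monic cubic with no rational root is irreducible), g is also irreducible (irreducibility is preserved under the substitution x → x - 1). Hence m_α(x) = x^3 - 3x^2 + 3x - 210.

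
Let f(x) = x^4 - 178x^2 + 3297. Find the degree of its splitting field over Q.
[K : Q] = 4

Solving the quadratic in x^2: x^2 = (178 ± √(178^2 - 4·3297))/2 = (178 ± √18496)/2 = (178 ± 136)/2, giving x^2 = 157 or x^2 = 21. So f(x) = (x^2 - 157)(x^2 - 21) and the roots of f are ±√157, ±√21. Hence the splitting field is K = Q(√157, √21). Since 157 and 21 are distinct squarefree integers > 1, their product 3297 is not a perfect square, so √21 ∉ Q(√157). By the tower law [K:Q] = [Q(√157,√21):Q(√157)] · [Q(√157):Q] = 2 · 2 = 4.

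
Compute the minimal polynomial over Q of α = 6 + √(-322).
m_α(x) = x^2 - 12x + 358

From α - 6 = √(-322), squaring gives (α - 6)^2 = -322, i.e. α^2 - 12α + 36 = -322, so α^2 - 12α + 358 = 0. The discriminant of x^2 - 12x + 358 is (-12)^2 - 4·(358) = 144 - 1432 = -1288, and 4·(-322) is not a perfect square in Q since -322 is squarefree and ≠ 1. Hence x^2 - 12x + 358 is irreducible over Q and is the minimal polynomial of α.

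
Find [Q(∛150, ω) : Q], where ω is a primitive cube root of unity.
[Q(∛150, ω) : Q] = 6

[Q(∛150):Q] = 3 (min poly x^3 - 150, irreducible since 150 is not a perfect cube). [Q(ω):Q] = 2 (min poly x^2 + x + 1). Since Q(∛150) ⊂ R and ω ∉ R, we have ω ∉ Q(∛150), so x^2 + x + 1 remains irreducible over Q(∛150) and [Q(∛150, ω) : Q(∛150)] = 2. By the tower law, [Q(∛150, ω) : Q] = 3 · 2 = 6. (In fact Q(∛150, ω) is the splitting field of x^3 - 150 over Q.)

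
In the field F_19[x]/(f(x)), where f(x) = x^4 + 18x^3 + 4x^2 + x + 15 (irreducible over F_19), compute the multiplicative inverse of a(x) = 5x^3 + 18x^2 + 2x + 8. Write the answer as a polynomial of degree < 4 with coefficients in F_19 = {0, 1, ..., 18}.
a(x)^(-1) ≡ 18x^3 + 15x^2 + 4x + 3 (mod f(x))

Since f is irreducible over F_19, F_19[x]/(f) is a field and a(x) ≠ 0 has an inverse. Apply the extended Euclidean algorithm to f(x) and a(x) in F_19[x]: f(x) = (4x + 12)·a(x) + (8x^2 + 2x + 14);  a(x) = (3x + 11)·(8x^2 + 2x + 14) + (14x + 6);  (8x^2 + 2x + 14) = (6x + 3)·(14x + 6) + (15). The last nonzero remainder is the constant 15 = gcd(f, a) in F_19. Back-substituting through the division chain expresses 15 = s(x)·a(x) + t(x)·f(x) with s(x) ≡ 4x^3 + 16x^2 + 3x + 7 (mod f), so (4x^3 + 16x^2 + 3x + 7)·a(x) ≡ 15 (mod f). Multiplying by 15^(-1) ≡ 14 in F_19 gives a(x)^(-1) ≡ 14·(4x^3 + 16x^2 + 3x + 7) ≡ 18x^3 + 15x^2 + 4x + 3 (mod f). Check: (5x^3 + 18x^2 + 2x + 8)·(18x^3 + 15x^2 + 4x + 3) = 14x^6 + 3x^4 + 14x^3 + 11x^2 + 5 ≡ 1 (mod x^4 + 18x^3 + 4x^2 + x + 15).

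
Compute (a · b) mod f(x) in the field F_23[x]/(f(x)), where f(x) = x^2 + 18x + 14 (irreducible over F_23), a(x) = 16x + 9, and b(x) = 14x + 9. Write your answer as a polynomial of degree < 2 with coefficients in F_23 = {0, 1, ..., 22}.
a · b ≡ 10x + 4 (mod f(x))

Multiply in F_23[x]: a(x)·b(x) = (16x + 9)·(14x + 9) = 17x^2 + 17x + 12. This has degree ≥ 2, so divide by f(x) over F_23: 17x^2 + 17x + 12 = (17)·(x^2 + 18x + 14) + (10x + 4). Hence a·b ≡ 10x + 4 (mod f). (F_23[x]/(f) is a field with 23^2 = 529 elements since f is irreducible of degree 2.)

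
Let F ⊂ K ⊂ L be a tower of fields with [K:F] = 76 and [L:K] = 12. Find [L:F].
[L:F] = 912

The tower law says that for any tower of field extensions F ⊂ K ⊂ L with finite degrees, [L:F] = [L:K] · [K:F]. Here this gives [L:F] = 12 · 76 = 912.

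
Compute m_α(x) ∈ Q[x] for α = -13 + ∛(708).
m_α(x) = x^3 + 39x^2 + 507x + 1489

Set β = α + 13 = ∛(708), so β^3 = 708. Then (α + 13)^3 - 708 = 0, i.e. α is a root of g(x) = (x + 13)^3 - 708 = x^3 + 39x^2 + 507x + 1489. Since g(x) = h(x + 13) where h(x) = x^3 - 708, and h is irreducible over Q (because 708 is not a perfect cube, so h has no rational root, and a monic cubic with no rational root is irreducible), g is also irreducible (irreducibility is preserved under the substitution x → x + 13). Hence m_α(x) = x^3 + 39x^2 + 507x + 1489.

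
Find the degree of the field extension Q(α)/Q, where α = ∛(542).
[Q(α):Q] = 3

The minimal polynomial of α is x^3 - 542, irreducible over Q since 542 is not a perfect cube (so x^3 - 542 has no rational root). Hence [Q(α):Q] = deg(m_α) = 3.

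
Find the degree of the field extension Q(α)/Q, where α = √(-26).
[Q(α):Q] = 2

[Q(α):Q] equals the degree of the minimal polynomial of α. Here α^2 = -26 and x^2 + 26 is irreducible (d = -26 is squarefree, ≠ 1, hence not a square), so deg(m_α) = 2. Thus [Q(α):Q] = 2.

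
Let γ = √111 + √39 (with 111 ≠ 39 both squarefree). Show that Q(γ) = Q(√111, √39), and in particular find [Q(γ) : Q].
[Q(γ) : Q] = 4 (equivalently, Q(γ) = Q(√111, √39))

Obviously Q(γ) ⊆ Q(√111, √39), and [Q(√111, √39):Q] = 4 (since 111, 39 are distinct squarefree integers > 1 with 4329 not a perfect square). To show equality we compute the minimal polynomial of γ. From γ = √111 + √39: γ^2 = 111 + 2√(4329) + 39 = 150 + 2√(4329), so γ^2 - 150 = 2√(4329); squaring, (γ^2 - 150)^2 = 4·4329, i.e. γ^4 - 300γ^2 + 22500 - 17316 = 0, i.e. γ^4 - 300γ^2 + 5184 = 0. So γ is a root of x^4 - 300x^2 + 5184. This polynomial is irreducible over Q: it has no rational root (each ±√111 ± √39 is irrational), and any factorization into two quadratics over Q would force √(4329) ∈ Q (pairing opposite roots) or √111, √39 ∈ Q (other pairings), all impossible. Hence [Q(γ):Q] = 4 = [Q(√111, √39):Q], so Q(γ) = Q(√111, √39).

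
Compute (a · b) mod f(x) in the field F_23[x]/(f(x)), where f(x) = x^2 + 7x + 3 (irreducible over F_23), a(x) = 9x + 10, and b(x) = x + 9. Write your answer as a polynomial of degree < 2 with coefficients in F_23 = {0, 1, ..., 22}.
a · b ≡ 5x + 17 (mod f(x))

Multiply in F_23[x]: a(x)·b(x) = (9x + 10)·(x + 9) = 9x^2 + 22x + 21. This has degree ≥ 2, so divide by f(x) over F_23: 9x^2 + 22x + 21 = (9)·(x^2 + 7x + 3) + (5x + 17). Hence a·b ≡ 5x + 17 (mod f). (F_23[x]/(f) is a field with 23^2 = 529 elements since f is irreducible of degree 2.)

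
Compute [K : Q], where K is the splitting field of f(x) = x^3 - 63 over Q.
[K : Q] = 6

The roots of x^3 - 63 are ∛63, ω∛63, ω^2∛63 where ω = e^(2πi/3) is a primitive cube root of unity, so K = Q(∛63, ω). Now [Q(∛63):Q] = 3 (since 63 is not a perfect cube, x^3 - 63 is irreducible) and [Q(ω):Q] = 2. Both 2 and 3 divide [K:Q], and [K:Q] ≤ 3·2 = 6, so [K:Q] = 6. (Equivalently: Q(∛63) ⊂ R but ω ∉ R, so [K : Q(∛63)] = 2.)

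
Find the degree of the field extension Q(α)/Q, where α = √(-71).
[Q(α):Q] = 2

[Q(α):Q] equals the degree of the minimal polynomial of α. Here α^2 = -71 and x^2 + 71 is irreducible (d = -71 is squarefree, ≠ 1, hence not a square), so deg(m_α) = 2. Thus [Q(α):Q] = 2.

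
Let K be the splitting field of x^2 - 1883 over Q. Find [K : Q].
[K : Q] = 2

f(x) = x^2 - 1883 factors as (x - √1883)(x + √1883). The splitting field is K = Q(√1883). Since 1883 is squarefree and > 1, it is not a perfect square, so x^2 - 1883 is irreducible over Q and [Q(√1883) : Q] = 2. Hence [K : Q] = 2.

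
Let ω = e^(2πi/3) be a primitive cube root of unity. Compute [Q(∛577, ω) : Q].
[Q(∛577, ω) : Q] = 6

[Q(∛577):Q] = 3 (min poly x^3 - 577, irreducible since 577 is not a perfect cube). [Q(ω):Q] = 2 (min poly x^2 + x + 1). Since Q(∛577) ⊂ R and ω ∉ R, we have ω ∉ Q(∛577), so x^2 + x + 1 remains irreducible over Q(∛577) and [Q(∛577, ω) : Q(∛577)] = 2. By the tower law, [Q(∛577, ω) : Q] = 3 · 2 = 6. (In fact Q(∛577, ω) is the splitting field of x^3 - 577 over Q.)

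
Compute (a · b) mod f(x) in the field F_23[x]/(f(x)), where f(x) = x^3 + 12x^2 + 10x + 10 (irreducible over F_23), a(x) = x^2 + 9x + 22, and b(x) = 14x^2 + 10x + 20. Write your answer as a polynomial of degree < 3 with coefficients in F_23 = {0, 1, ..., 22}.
a · b ≡ 18x^2 + 5x + 1 (mod f(x))

Multiply in F_23[x]: a(x)·b(x) = (x^2 + 9x + 22)·(14x^2 + 10x + 20) = 14x^4 + 21x^3 + 4x^2 + 9x + 3. This has degree ≥ 3, so divide by f(x) over F_23: 14x^4 + 21x^3 + 4x^2 + 9x + 3 = (14x + 14)·(x^3 + 12x^2 + 10x + 10) + (18x^2 + 5x + 1). Hence a·b ≡ 18x^2 + 5x + 1 (mod f). (F_23[x]/(f) is a field with 23^3 = 12167 elements since f is irreducible of degree 3.)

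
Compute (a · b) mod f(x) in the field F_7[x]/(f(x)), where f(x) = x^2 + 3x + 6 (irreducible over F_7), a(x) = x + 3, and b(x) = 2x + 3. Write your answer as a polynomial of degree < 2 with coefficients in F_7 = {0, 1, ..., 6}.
a · b ≡ 3x + 4 (mod f(x))

Multiply in F_7[x]: a(x)·b(x) = (x + 3)·(2x + 3) = 2x^2 + 2x + 2. This has degree ≥ 2, so divide by f(x) over F_7: 2x^2 + 2x + 2 = (2)·(x^2 + 3x + 6) + (3x + 4). Hence a·b ≡ 3x + 4 (mod f). (F_7[x]/(f) is a field with 7^2 = 49 elements since f is irreducible of degree 2.)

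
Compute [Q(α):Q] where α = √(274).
[Q(α):Q] = 2

[Q(α):Q] equals the degree of the minimal polynomial of α. Here α^2 = 274 and x^2 - 274 is irreducible (d = 274 is squarefree, ≠ 1, hence not a square), so deg(m_α) = 2. Thus [Q(α):Q] = 2.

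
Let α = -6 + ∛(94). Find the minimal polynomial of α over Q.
m_α(x) = x^3 + 18x^2 + 108x + 122

Set β = α + 6 = ∛(94), so β^3 = 94. Then (α + 6)^3 - 94 = 0, i.e. α is a root of g(x) = (x + 6)^3 - 94 = x^3 + 18x^2 + 108x + 122. Since g(x) = h(x + 6) where h(x) = x^3 - 94, and h is irreducible over Q (because 94 is not a perfect cube, so h has no rational root, and a monic cubic with no rational root is irreducible), g is also irreducible (irreducibility is preserved under the substitution x → x + 6). Hence m_α(x) = x^3 + 18x^2 + 108x + 122.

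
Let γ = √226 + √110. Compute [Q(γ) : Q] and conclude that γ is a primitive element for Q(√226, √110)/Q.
[Q(γ) : Q] = 4 (equivalently, Q(γ) = Q(√226, √110))

Obviously Q(γ) ⊆ Q(√226, √110), and [Q(√226, √110):Q] = 4 (since 226, 110 are distinct squarefree integers > 1 with 24860 not a perfect square). To show equality we compute the minimal polynomial of γ. From γ = √226 + √110: γ^2 = 226 + 2√(24860) + 110 = 336 + 2√(24860), so γ^2 - 336 = 2√(24860); squaring, (γ^2 - 336)^2 = 4·24860, i.e. γ^4 - 672γ^2 + 112896 - 99440 = 0, i.e. γ^4 - 672γ^2 + 13456 = 0. So γ is a root of x^4 - 672x^2 + 13456. This polynomial is irreducible over Q: it has no rational root (each ±√226 ± √110 is irrational), and any factorization into two quadratics over Q would force √(24860) ∈ Q (pairing opposite roots) or √226, √110 ∈ Q (other pairings), all impossible. Hence [Q(γ):Q] = 4 = [Q(√226, √110):Q], so Q(γ) = Q(√226, √110).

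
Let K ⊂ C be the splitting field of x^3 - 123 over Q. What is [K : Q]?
[K : Q] = 6

The roots of x^3 - 123 are ∛123, ω∛123, ω^2∛123 where ω = e^(2πi/3) is a primitive cube root of unity, so K = Q(∛123, ω). Now [Q(∛123):Q] = 3 (since 123 is not a perfect cube, x^3 - 123 is irreducible) and [Q(ω):Q] = 2. Both 2 and 3 divide [K:Q], and [K:Q] ≤ 3·2 = 6, so [K:Q] = 6. (Equivalently: Q(∛123) ⊂ R but ω ∉ R, so [K : Q(∛123)] = 2.)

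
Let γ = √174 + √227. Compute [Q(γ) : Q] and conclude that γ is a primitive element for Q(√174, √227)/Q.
[Q(γ) : Q] = 4 (equivalently, Q(γ) = Q(√174, √227))

Obviously Q(γ) ⊆ Q(√174, √227), and [Q(√174, √227):Q] = 4 (since 174, 227 are distinct squarefree integers > 1 with 39498 not a perfect square). To show equality we compute the minimal polynomial of γ. From γ = √174 + √227: γ^2 = 174 + 2√(39498) + 227 = 401 + 2√(39498), so γ^2 - 401 = 2√(39498); squaring, (γ^2 - 401)^2 = 4·39498, i.e. γ^4 - 802γ^2 + 160801 - 157992 = 0, i.e. γ^4 - 802γ^2 + 2809 = 0. So γ is a root of x^4 - 802x^2 + 2809. This polynomial is irreducible over Q: it has no rational root (each ±√174 ± √227 is irrational), and any factorization into two quadratics over Q would force √(39498) ∈ Q (pairing opposite roots) or √174, √227 ∈ Q (other pairings), all impossible. Hence [Q(γ):Q] = 4 = [Q(√174, √227):Q], so Q(γ) = Q(√174, √227).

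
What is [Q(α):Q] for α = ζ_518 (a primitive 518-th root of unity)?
[Q(α):Q] = 216

The minimal polynomial of ζ_518 over Q is the 518-th cyclotomic polynomial Φ_518(x), which is irreducible over Q and has degree φ(518) = 216. Hence [Q(α):Q] = φ(518) = 216.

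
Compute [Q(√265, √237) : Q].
[Q(√265, √237) : Q] = 4

[Q(√265):Q] = 2 (min poly x^2 - 265, irreducible since 265 is squarefree > 1). For the top step, suppose √237 ∈ Q(√265), say √237 = c + d√265 with c, d ∈ Q. Squaring: 237 = c^2 + 265d^2 + 2cd√265. Since √265 ∉ Q this forces 2cd = 0. If d = 0 then √237 = c ∈ Q, contradicting 237 squarefree > 1. If c = 0 then 237 = 265d^2, so 265·237 = (265d)^2 is a perfect square in Q — but 265·237 = 62805 is not a perfect square (since 265 and 237 are distinct squarefree integers). Contradiction. Hence √237 ∉ Q(√265), so x^2 - 237 stays irreducible over Q(√265) and [Q(√265, √237) : Q(√265)] = 2. By the tower law, [Q(√265, √237) : Q] = 2 · 2 = 4.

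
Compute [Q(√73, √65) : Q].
[Q(√73, √65) : Q] = 4

[Q(√73):Q] = 2 (min poly x^2 - 73, irreducible since 73 is squarefree > 1). For the top step, suppose √65 ∈ Q(√73), say √65 = c + d√73 with c, d ∈ Q. Squaring: 65 = c^2 + 73d^2 + 2cd√73. Since √73 ∉ Q this forces 2cd = 0. If d = 0 then √65 = c ∈ Q, contradicting 65 squarefree > 1. If c = 0 then 65 = 73d^2, so 73·65 = (73d)^2 is a perfect square in Q — but 73·65 = 4745 is not a perfect square (since 73 and 65 are distinct squarefree integers). Contradiction. Hence √65 ∉ Q(√73), so x^2 - 65 stays irreducible over Q(√73) and [Q(√73, √65) : Q(√73)] = 2. By the tower law, [Q(√73, √65) : Q] = 2 · 2 = 4.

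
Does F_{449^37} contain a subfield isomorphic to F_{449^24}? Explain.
No: F_{449^24} is not a subfield of F_{449^37}

F_{p^m} embeds in F_{p^n} iff m | n. Here 24 ∤ 37 (since 37 = 1·24 + 13 with remainder 13 ≠ 0), so F_{449^24} is not a subfield of F_{449^37}. Equivalently: if it were, the tower law would give 24 = [F_{449^24}:F_449] dividing [F_{449^37}:F_449] = 37, contradiction.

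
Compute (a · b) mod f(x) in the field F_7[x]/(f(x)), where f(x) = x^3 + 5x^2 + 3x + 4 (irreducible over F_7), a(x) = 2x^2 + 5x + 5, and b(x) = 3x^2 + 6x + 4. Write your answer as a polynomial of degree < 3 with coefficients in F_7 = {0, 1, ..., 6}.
a · b ≡ x^2 + 4 (mod f(x))

Multiply in F_7[x]: a(x)·b(x) = (2x^2 + 5x + 5)·(3x^2 + 6x + 4) = 6x^4 + 6x^3 + 4x^2 + x + 6. This has degree ≥ 3, so divide by f(x) over F_7: 6x^4 + 6x^3 + 4x^2 + x + 6 = (6x + 4)·(x^3 + 5x^2 + 3x + 4) + (x^2 + 4). Hence a·b ≡ x^2 + 4 (mod f). (F_7[x]/(f) is a field with 7^3 = 343 elements since f is irreducible of degree 3.)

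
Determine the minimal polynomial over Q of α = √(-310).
m_α(x) = x^2 + 310

α satisfies α^2 + 310 = 0, so x^2 + 310 annihilates α. Since d = -310 is squarefree and ≠ 1, it is not a perfect square in Q, so x^2 + 310 has no rational root and is therefore irreducible over Q (a degree-2 polynomial over a field is irreducible iff it has no root). Hence m_α(x) = x^2 + 310.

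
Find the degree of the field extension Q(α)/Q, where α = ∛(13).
[Q(α):Q] = 3

The minimal polynomial of α is x^3 - 13, irreducible over Q since 13 is not a perfect cube (so x^3 - 13 has no rational root). Hence [Q(α):Q] = deg(m_α) = 3.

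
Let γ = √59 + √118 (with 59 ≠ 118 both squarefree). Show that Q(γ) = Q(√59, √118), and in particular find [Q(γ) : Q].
[Q(γ) : Q] = 4 (equivalently, Q(γ) = Q(√59, √118))

Obviously Q(γ) ⊆ Q(√59, √118), and [Q(√59, √118):Q] = 4 (since 59, 118 are distinct squarefree integers > 1 with 6962 not a perfect square). To show equality we compute the minimal polynomial of γ. From γ = √59 + √118: γ^2 = 59 + 2√(6962) + 118 = 177 + 2√(6962), so γ^2 - 177 = 2√(6962); squaring, (γ^2 - 177)^2 = 4·6962, i.e. γ^4 - 354γ^2 + 31329 - 27848 = 0, i.e. γ^4 - 354γ^2 + 3481 = 0. So γ is a root of x^4 - 354x^2 + 3481. This polynomial is irreducible over Q: it has no rational root (each ±√59 ± √118 is irrational), and any factorization into two quadratics over Q would force √(6962) ∈ Q (pairing opposite roots) or √59, √118 ∈ Q (other pairings), all impossible. Hence [Q(γ):Q] = 4 = [Q(√59, √118):Q], so Q(γ) = Q(√59, √118).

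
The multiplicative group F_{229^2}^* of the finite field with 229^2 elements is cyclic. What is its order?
|F_{229^2}^*| = 52440

F_{229^2} has 229^2 = 52441 elements; its multiplicative group consists of all nonzero elements, so |F_{229^2}^*| = 52441 - 1 = 52440. (It is cyclic since any finite subgroup of the multiplicative group of a field is cyclic.)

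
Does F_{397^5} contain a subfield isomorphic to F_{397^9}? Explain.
No: F_{397^9} is not a subfield of F_{397^5}

F_{p^m} embeds in F_{p^n} iff m | n. Here 9 ∤ 5 (since 5 = 0·9 + 5 with remainder 5 ≠ 0), so F_{397^9} is not a subfield of F_{397^5}. Equivalently: if it were, the tower law would give 9 = [F_{397^9}:F_397] dividing [F_{397^5}:F_397] = 5, contradiction.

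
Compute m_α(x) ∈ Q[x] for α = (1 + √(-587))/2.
m_α(x) = x^2 - x + 147

From 2α - 1 = √(-587), squaring gives (2α - 1)^2 = -587, i.e. 4α^2 - 4α + 1 = -587, so α^2 - α + (1 + 587)/4 = 0. Since -587 ≡ 1 (mod 4), (1 + 587)/4 = 147 ∈ Z. The polynomial x^2 - x + 147 has discriminant 1 - 4·(147) = -587, which is not a perfect square in Q (d = -587 is squarefree and ≠ 1), so x^2 - x + 147 is irreducible over Q. It is the minimal polynomial of α.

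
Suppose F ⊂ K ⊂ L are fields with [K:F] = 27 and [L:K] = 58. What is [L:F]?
[L:F] = 1566

The tower law says that for any tower of field extensions F ⊂ K ⊂ L with finite degrees, [L:F] = [L:K] · [K:F]. Here this gives [L:F] = 58 · 27 = 1566.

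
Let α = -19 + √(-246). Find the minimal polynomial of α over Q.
m_α(x) = x^2 + 38x + 607

From α + 19 = √(-246), squaring gives (α + 19)^2 = -246, i.e. α^2 + 38α + 361 = -246, so α^2 + 38α + 607 = 0. The discriminant of x^2 + 38x + 607 is (38)^2 - 4·(607) = 1444 - 2428 = -984, and 4·(-246) is not a perfect square in Q since -246 is squarefree and ≠ 1. Hence x^2 + 38x + 607 is irreducible over Q and is the minimal polynomial of α.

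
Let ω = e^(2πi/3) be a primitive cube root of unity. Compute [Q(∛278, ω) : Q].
[Q(∛278, ω) : Q] = 6

[Q(∛278):Q] = 3 (min poly x^3 - 278, irreducible since 278 is not a perfect cube). [Q(ω):Q] = 2 (min poly x^2 + x + 1). Since Q(∛278) ⊂ R and ω ∉ R, we have ω ∉ Q(∛278), so x^2 + x + 1 remains irreducible over Q(∛278) and [Q(∛278, ω) : Q(∛278)] = 2. By the tower law, [Q(∛278, ω) : Q] = 3 · 2 = 6. (In fact Q(∛278, ω) is the splitting field of x^3 - 278 over Q.)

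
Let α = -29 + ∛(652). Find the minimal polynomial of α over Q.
m_α(x) = x^3 + 87x^2 + 2523x + 23737

Set β = α + 29 = ∛(652), so β^3 = 652. Then (α + 29)^3 - 652 = 0, i.e. α is a root of g(x) = (x + 29)^3 - 652 = x^3 + 87x^2 + 2523x + 23737. Since g(x) = h(x + 29) where h(x) = x^3 - 652, and h is irreducible over Q (because 652 is not a perfect cube, so h has no rational root, and a monic cubic with no rational root is irreducible), g is also irreducible (irreducibility is preserved under the substitution x → x + 29). Hence m_α(x) = x^3 + 87x^2 + 2523x + 23737.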